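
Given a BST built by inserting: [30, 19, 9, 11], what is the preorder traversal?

Tree insertion order: [30, 19, 9, 11]
Tree (level-order array): [30, 19, None, 9, None, None, 11]
Preorder traversal: [30, 19, 9, 11]


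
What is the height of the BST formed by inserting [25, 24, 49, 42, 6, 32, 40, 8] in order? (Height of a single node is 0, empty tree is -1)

Insertion order: [25, 24, 49, 42, 6, 32, 40, 8]
Tree (level-order array): [25, 24, 49, 6, None, 42, None, None, 8, 32, None, None, None, None, 40]
Compute height bottom-up (empty subtree = -1):
  height(8) = 1 + max(-1, -1) = 0
  height(6) = 1 + max(-1, 0) = 1
  height(24) = 1 + max(1, -1) = 2
  height(40) = 1 + max(-1, -1) = 0
  height(32) = 1 + max(-1, 0) = 1
  height(42) = 1 + max(1, -1) = 2
  height(49) = 1 + max(2, -1) = 3
  height(25) = 1 + max(2, 3) = 4
Height = 4


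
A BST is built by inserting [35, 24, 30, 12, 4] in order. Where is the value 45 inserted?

Starting tree (level order): [35, 24, None, 12, 30, 4]
Insertion path: 35
Result: insert 45 as right child of 35
Final tree (level order): [35, 24, 45, 12, 30, None, None, 4]


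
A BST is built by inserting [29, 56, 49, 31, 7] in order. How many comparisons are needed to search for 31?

Search path for 31: 29 -> 56 -> 49 -> 31
Found: True
Comparisons: 4


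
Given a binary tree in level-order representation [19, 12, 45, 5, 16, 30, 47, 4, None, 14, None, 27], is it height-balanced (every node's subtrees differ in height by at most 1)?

Tree (level-order array): [19, 12, 45, 5, 16, 30, 47, 4, None, 14, None, 27]
Definition: a tree is height-balanced if, at every node, |h(left) - h(right)| <= 1 (empty subtree has height -1).
Bottom-up per-node check:
  node 4: h_left=-1, h_right=-1, diff=0 [OK], height=0
  node 5: h_left=0, h_right=-1, diff=1 [OK], height=1
  node 14: h_left=-1, h_right=-1, diff=0 [OK], height=0
  node 16: h_left=0, h_right=-1, diff=1 [OK], height=1
  node 12: h_left=1, h_right=1, diff=0 [OK], height=2
  node 27: h_left=-1, h_right=-1, diff=0 [OK], height=0
  node 30: h_left=0, h_right=-1, diff=1 [OK], height=1
  node 47: h_left=-1, h_right=-1, diff=0 [OK], height=0
  node 45: h_left=1, h_right=0, diff=1 [OK], height=2
  node 19: h_left=2, h_right=2, diff=0 [OK], height=3
All nodes satisfy the balance condition.
Result: Balanced


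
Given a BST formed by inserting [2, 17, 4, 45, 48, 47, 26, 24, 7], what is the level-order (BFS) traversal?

Tree insertion order: [2, 17, 4, 45, 48, 47, 26, 24, 7]
Tree (level-order array): [2, None, 17, 4, 45, None, 7, 26, 48, None, None, 24, None, 47]
BFS from the root, enqueuing left then right child of each popped node:
  queue [2] -> pop 2, enqueue [17], visited so far: [2]
  queue [17] -> pop 17, enqueue [4, 45], visited so far: [2, 17]
  queue [4, 45] -> pop 4, enqueue [7], visited so far: [2, 17, 4]
  queue [45, 7] -> pop 45, enqueue [26, 48], visited so far: [2, 17, 4, 45]
  queue [7, 26, 48] -> pop 7, enqueue [none], visited so far: [2, 17, 4, 45, 7]
  queue [26, 48] -> pop 26, enqueue [24], visited so far: [2, 17, 4, 45, 7, 26]
  queue [48, 24] -> pop 48, enqueue [47], visited so far: [2, 17, 4, 45, 7, 26, 48]
  queue [24, 47] -> pop 24, enqueue [none], visited so far: [2, 17, 4, 45, 7, 26, 48, 24]
  queue [47] -> pop 47, enqueue [none], visited so far: [2, 17, 4, 45, 7, 26, 48, 24, 47]
Result: [2, 17, 4, 45, 7, 26, 48, 24, 47]


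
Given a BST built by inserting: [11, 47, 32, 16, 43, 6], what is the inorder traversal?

Tree insertion order: [11, 47, 32, 16, 43, 6]
Tree (level-order array): [11, 6, 47, None, None, 32, None, 16, 43]
Inorder traversal: [6, 11, 16, 32, 43, 47]


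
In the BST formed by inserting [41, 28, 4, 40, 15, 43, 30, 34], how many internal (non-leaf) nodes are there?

Tree built from: [41, 28, 4, 40, 15, 43, 30, 34]
Tree (level-order array): [41, 28, 43, 4, 40, None, None, None, 15, 30, None, None, None, None, 34]
Rule: An internal node has at least one child.
Per-node child counts:
  node 41: 2 child(ren)
  node 28: 2 child(ren)
  node 4: 1 child(ren)
  node 15: 0 child(ren)
  node 40: 1 child(ren)
  node 30: 1 child(ren)
  node 34: 0 child(ren)
  node 43: 0 child(ren)
Matching nodes: [41, 28, 4, 40, 30]
Count of internal (non-leaf) nodes: 5


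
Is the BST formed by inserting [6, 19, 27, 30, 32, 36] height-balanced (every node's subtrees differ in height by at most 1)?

Tree (level-order array): [6, None, 19, None, 27, None, 30, None, 32, None, 36]
Definition: a tree is height-balanced if, at every node, |h(left) - h(right)| <= 1 (empty subtree has height -1).
Bottom-up per-node check:
  node 36: h_left=-1, h_right=-1, diff=0 [OK], height=0
  node 32: h_left=-1, h_right=0, diff=1 [OK], height=1
  node 30: h_left=-1, h_right=1, diff=2 [FAIL (|-1-1|=2 > 1)], height=2
  node 27: h_left=-1, h_right=2, diff=3 [FAIL (|-1-2|=3 > 1)], height=3
  node 19: h_left=-1, h_right=3, diff=4 [FAIL (|-1-3|=4 > 1)], height=4
  node 6: h_left=-1, h_right=4, diff=5 [FAIL (|-1-4|=5 > 1)], height=5
Node 30 violates the condition: |-1 - 1| = 2 > 1.
Result: Not balanced


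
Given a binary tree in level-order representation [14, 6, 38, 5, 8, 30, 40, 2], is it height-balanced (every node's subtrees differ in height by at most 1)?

Tree (level-order array): [14, 6, 38, 5, 8, 30, 40, 2]
Definition: a tree is height-balanced if, at every node, |h(left) - h(right)| <= 1 (empty subtree has height -1).
Bottom-up per-node check:
  node 2: h_left=-1, h_right=-1, diff=0 [OK], height=0
  node 5: h_left=0, h_right=-1, diff=1 [OK], height=1
  node 8: h_left=-1, h_right=-1, diff=0 [OK], height=0
  node 6: h_left=1, h_right=0, diff=1 [OK], height=2
  node 30: h_left=-1, h_right=-1, diff=0 [OK], height=0
  node 40: h_left=-1, h_right=-1, diff=0 [OK], height=0
  node 38: h_left=0, h_right=0, diff=0 [OK], height=1
  node 14: h_left=2, h_right=1, diff=1 [OK], height=3
All nodes satisfy the balance condition.
Result: Balanced


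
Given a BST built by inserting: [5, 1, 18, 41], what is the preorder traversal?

Tree insertion order: [5, 1, 18, 41]
Tree (level-order array): [5, 1, 18, None, None, None, 41]
Preorder traversal: [5, 1, 18, 41]


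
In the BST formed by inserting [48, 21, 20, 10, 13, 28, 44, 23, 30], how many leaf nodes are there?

Tree built from: [48, 21, 20, 10, 13, 28, 44, 23, 30]
Tree (level-order array): [48, 21, None, 20, 28, 10, None, 23, 44, None, 13, None, None, 30]
Rule: A leaf has 0 children.
Per-node child counts:
  node 48: 1 child(ren)
  node 21: 2 child(ren)
  node 20: 1 child(ren)
  node 10: 1 child(ren)
  node 13: 0 child(ren)
  node 28: 2 child(ren)
  node 23: 0 child(ren)
  node 44: 1 child(ren)
  node 30: 0 child(ren)
Matching nodes: [13, 23, 30]
Count of leaf nodes: 3


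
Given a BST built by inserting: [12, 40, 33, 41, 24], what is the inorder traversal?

Tree insertion order: [12, 40, 33, 41, 24]
Tree (level-order array): [12, None, 40, 33, 41, 24]
Inorder traversal: [12, 24, 33, 40, 41]


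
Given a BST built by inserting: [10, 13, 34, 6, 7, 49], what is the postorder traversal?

Tree insertion order: [10, 13, 34, 6, 7, 49]
Tree (level-order array): [10, 6, 13, None, 7, None, 34, None, None, None, 49]
Postorder traversal: [7, 6, 49, 34, 13, 10]


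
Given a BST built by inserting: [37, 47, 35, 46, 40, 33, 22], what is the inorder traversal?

Tree insertion order: [37, 47, 35, 46, 40, 33, 22]
Tree (level-order array): [37, 35, 47, 33, None, 46, None, 22, None, 40]
Inorder traversal: [22, 33, 35, 37, 40, 46, 47]


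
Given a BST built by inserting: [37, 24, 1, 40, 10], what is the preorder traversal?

Tree insertion order: [37, 24, 1, 40, 10]
Tree (level-order array): [37, 24, 40, 1, None, None, None, None, 10]
Preorder traversal: [37, 24, 1, 10, 40]


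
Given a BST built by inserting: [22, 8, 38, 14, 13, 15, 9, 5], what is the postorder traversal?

Tree insertion order: [22, 8, 38, 14, 13, 15, 9, 5]
Tree (level-order array): [22, 8, 38, 5, 14, None, None, None, None, 13, 15, 9]
Postorder traversal: [5, 9, 13, 15, 14, 8, 38, 22]


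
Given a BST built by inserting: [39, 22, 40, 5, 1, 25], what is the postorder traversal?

Tree insertion order: [39, 22, 40, 5, 1, 25]
Tree (level-order array): [39, 22, 40, 5, 25, None, None, 1]
Postorder traversal: [1, 5, 25, 22, 40, 39]


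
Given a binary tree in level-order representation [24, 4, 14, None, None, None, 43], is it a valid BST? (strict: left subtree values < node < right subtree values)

Level-order array: [24, 4, 14, None, None, None, 43]
Validate using subtree bounds (lo, hi): at each node, require lo < value < hi,
then recurse left with hi=value and right with lo=value.
Preorder trace (stopping at first violation):
  at node 24 with bounds (-inf, +inf): OK
  at node 4 with bounds (-inf, 24): OK
  at node 14 with bounds (24, +inf): VIOLATION
Node 14 violates its bound: not (24 < 14 < +inf).
Result: Not a valid BST


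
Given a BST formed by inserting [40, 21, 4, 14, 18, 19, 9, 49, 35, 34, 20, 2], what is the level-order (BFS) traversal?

Tree insertion order: [40, 21, 4, 14, 18, 19, 9, 49, 35, 34, 20, 2]
Tree (level-order array): [40, 21, 49, 4, 35, None, None, 2, 14, 34, None, None, None, 9, 18, None, None, None, None, None, 19, None, 20]
BFS from the root, enqueuing left then right child of each popped node:
  queue [40] -> pop 40, enqueue [21, 49], visited so far: [40]
  queue [21, 49] -> pop 21, enqueue [4, 35], visited so far: [40, 21]
  queue [49, 4, 35] -> pop 49, enqueue [none], visited so far: [40, 21, 49]
  queue [4, 35] -> pop 4, enqueue [2, 14], visited so far: [40, 21, 49, 4]
  queue [35, 2, 14] -> pop 35, enqueue [34], visited so far: [40, 21, 49, 4, 35]
  queue [2, 14, 34] -> pop 2, enqueue [none], visited so far: [40, 21, 49, 4, 35, 2]
  queue [14, 34] -> pop 14, enqueue [9, 18], visited so far: [40, 21, 49, 4, 35, 2, 14]
  queue [34, 9, 18] -> pop 34, enqueue [none], visited so far: [40, 21, 49, 4, 35, 2, 14, 34]
  queue [9, 18] -> pop 9, enqueue [none], visited so far: [40, 21, 49, 4, 35, 2, 14, 34, 9]
  queue [18] -> pop 18, enqueue [19], visited so far: [40, 21, 49, 4, 35, 2, 14, 34, 9, 18]
  queue [19] -> pop 19, enqueue [20], visited so far: [40, 21, 49, 4, 35, 2, 14, 34, 9, 18, 19]
  queue [20] -> pop 20, enqueue [none], visited so far: [40, 21, 49, 4, 35, 2, 14, 34, 9, 18, 19, 20]
Result: [40, 21, 49, 4, 35, 2, 14, 34, 9, 18, 19, 20]


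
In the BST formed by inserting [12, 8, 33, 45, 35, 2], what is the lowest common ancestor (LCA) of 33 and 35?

Tree insertion order: [12, 8, 33, 45, 35, 2]
Tree (level-order array): [12, 8, 33, 2, None, None, 45, None, None, 35]
In a BST, the LCA of p=33, q=35 is the first node v on the
root-to-leaf path with p <= v <= q (go left if both < v, right if both > v).
Walk from root:
  at 12: both 33 and 35 > 12, go right
  at 33: 33 <= 33 <= 35, this is the LCA
LCA = 33


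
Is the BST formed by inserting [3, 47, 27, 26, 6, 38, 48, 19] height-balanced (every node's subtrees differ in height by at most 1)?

Tree (level-order array): [3, None, 47, 27, 48, 26, 38, None, None, 6, None, None, None, None, 19]
Definition: a tree is height-balanced if, at every node, |h(left) - h(right)| <= 1 (empty subtree has height -1).
Bottom-up per-node check:
  node 19: h_left=-1, h_right=-1, diff=0 [OK], height=0
  node 6: h_left=-1, h_right=0, diff=1 [OK], height=1
  node 26: h_left=1, h_right=-1, diff=2 [FAIL (|1--1|=2 > 1)], height=2
  node 38: h_left=-1, h_right=-1, diff=0 [OK], height=0
  node 27: h_left=2, h_right=0, diff=2 [FAIL (|2-0|=2 > 1)], height=3
  node 48: h_left=-1, h_right=-1, diff=0 [OK], height=0
  node 47: h_left=3, h_right=0, diff=3 [FAIL (|3-0|=3 > 1)], height=4
  node 3: h_left=-1, h_right=4, diff=5 [FAIL (|-1-4|=5 > 1)], height=5
Node 26 violates the condition: |1 - -1| = 2 > 1.
Result: Not balanced


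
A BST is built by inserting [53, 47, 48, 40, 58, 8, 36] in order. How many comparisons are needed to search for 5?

Search path for 5: 53 -> 47 -> 40 -> 8
Found: False
Comparisons: 4


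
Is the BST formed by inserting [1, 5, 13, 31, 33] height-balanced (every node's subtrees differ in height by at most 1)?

Tree (level-order array): [1, None, 5, None, 13, None, 31, None, 33]
Definition: a tree is height-balanced if, at every node, |h(left) - h(right)| <= 1 (empty subtree has height -1).
Bottom-up per-node check:
  node 33: h_left=-1, h_right=-1, diff=0 [OK], height=0
  node 31: h_left=-1, h_right=0, diff=1 [OK], height=1
  node 13: h_left=-1, h_right=1, diff=2 [FAIL (|-1-1|=2 > 1)], height=2
  node 5: h_left=-1, h_right=2, diff=3 [FAIL (|-1-2|=3 > 1)], height=3
  node 1: h_left=-1, h_right=3, diff=4 [FAIL (|-1-3|=4 > 1)], height=4
Node 13 violates the condition: |-1 - 1| = 2 > 1.
Result: Not balanced


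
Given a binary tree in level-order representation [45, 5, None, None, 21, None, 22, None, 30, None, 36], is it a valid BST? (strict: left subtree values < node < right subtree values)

Level-order array: [45, 5, None, None, 21, None, 22, None, 30, None, 36]
Validate using subtree bounds (lo, hi): at each node, require lo < value < hi,
then recurse left with hi=value and right with lo=value.
Preorder trace (stopping at first violation):
  at node 45 with bounds (-inf, +inf): OK
  at node 5 with bounds (-inf, 45): OK
  at node 21 with bounds (5, 45): OK
  at node 22 with bounds (21, 45): OK
  at node 30 with bounds (22, 45): OK
  at node 36 with bounds (30, 45): OK
No violation found at any node.
Result: Valid BST


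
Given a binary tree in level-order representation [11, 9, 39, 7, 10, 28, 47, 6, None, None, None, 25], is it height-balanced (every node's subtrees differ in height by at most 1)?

Tree (level-order array): [11, 9, 39, 7, 10, 28, 47, 6, None, None, None, 25]
Definition: a tree is height-balanced if, at every node, |h(left) - h(right)| <= 1 (empty subtree has height -1).
Bottom-up per-node check:
  node 6: h_left=-1, h_right=-1, diff=0 [OK], height=0
  node 7: h_left=0, h_right=-1, diff=1 [OK], height=1
  node 10: h_left=-1, h_right=-1, diff=0 [OK], height=0
  node 9: h_left=1, h_right=0, diff=1 [OK], height=2
  node 25: h_left=-1, h_right=-1, diff=0 [OK], height=0
  node 28: h_left=0, h_right=-1, diff=1 [OK], height=1
  node 47: h_left=-1, h_right=-1, diff=0 [OK], height=0
  node 39: h_left=1, h_right=0, diff=1 [OK], height=2
  node 11: h_left=2, h_right=2, diff=0 [OK], height=3
All nodes satisfy the balance condition.
Result: Balanced


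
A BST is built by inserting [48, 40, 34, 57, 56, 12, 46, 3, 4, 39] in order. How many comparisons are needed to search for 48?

Search path for 48: 48
Found: True
Comparisons: 1


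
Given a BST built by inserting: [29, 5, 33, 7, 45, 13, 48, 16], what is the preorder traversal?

Tree insertion order: [29, 5, 33, 7, 45, 13, 48, 16]
Tree (level-order array): [29, 5, 33, None, 7, None, 45, None, 13, None, 48, None, 16]
Preorder traversal: [29, 5, 7, 13, 16, 33, 45, 48]


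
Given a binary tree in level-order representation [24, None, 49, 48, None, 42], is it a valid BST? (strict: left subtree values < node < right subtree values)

Level-order array: [24, None, 49, 48, None, 42]
Validate using subtree bounds (lo, hi): at each node, require lo < value < hi,
then recurse left with hi=value and right with lo=value.
Preorder trace (stopping at first violation):
  at node 24 with bounds (-inf, +inf): OK
  at node 49 with bounds (24, +inf): OK
  at node 48 with bounds (24, 49): OK
  at node 42 with bounds (24, 48): OK
No violation found at any node.
Result: Valid BST


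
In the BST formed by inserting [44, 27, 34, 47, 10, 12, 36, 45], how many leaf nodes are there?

Tree built from: [44, 27, 34, 47, 10, 12, 36, 45]
Tree (level-order array): [44, 27, 47, 10, 34, 45, None, None, 12, None, 36]
Rule: A leaf has 0 children.
Per-node child counts:
  node 44: 2 child(ren)
  node 27: 2 child(ren)
  node 10: 1 child(ren)
  node 12: 0 child(ren)
  node 34: 1 child(ren)
  node 36: 0 child(ren)
  node 47: 1 child(ren)
  node 45: 0 child(ren)
Matching nodes: [12, 36, 45]
Count of leaf nodes: 3


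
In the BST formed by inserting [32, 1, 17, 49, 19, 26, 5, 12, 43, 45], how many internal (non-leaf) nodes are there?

Tree built from: [32, 1, 17, 49, 19, 26, 5, 12, 43, 45]
Tree (level-order array): [32, 1, 49, None, 17, 43, None, 5, 19, None, 45, None, 12, None, 26]
Rule: An internal node has at least one child.
Per-node child counts:
  node 32: 2 child(ren)
  node 1: 1 child(ren)
  node 17: 2 child(ren)
  node 5: 1 child(ren)
  node 12: 0 child(ren)
  node 19: 1 child(ren)
  node 26: 0 child(ren)
  node 49: 1 child(ren)
  node 43: 1 child(ren)
  node 45: 0 child(ren)
Matching nodes: [32, 1, 17, 5, 19, 49, 43]
Count of internal (non-leaf) nodes: 7


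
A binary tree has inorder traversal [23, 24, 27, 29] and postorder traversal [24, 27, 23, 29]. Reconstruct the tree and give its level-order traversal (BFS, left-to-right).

Inorder:   [23, 24, 27, 29]
Postorder: [24, 27, 23, 29]
Algorithm: postorder visits root last, so walk postorder right-to-left;
each value is the root of the current inorder slice — split it at that
value, recurse on the right subtree first, then the left.
Recursive splits:
  root=29; inorder splits into left=[23, 24, 27], right=[]
  root=23; inorder splits into left=[], right=[24, 27]
  root=27; inorder splits into left=[24], right=[]
  root=24; inorder splits into left=[], right=[]
Reconstructed level-order: [29, 23, 27, 24]


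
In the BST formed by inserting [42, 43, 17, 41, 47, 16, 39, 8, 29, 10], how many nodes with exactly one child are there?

Tree built from: [42, 43, 17, 41, 47, 16, 39, 8, 29, 10]
Tree (level-order array): [42, 17, 43, 16, 41, None, 47, 8, None, 39, None, None, None, None, 10, 29]
Rule: These are nodes with exactly 1 non-null child.
Per-node child counts:
  node 42: 2 child(ren)
  node 17: 2 child(ren)
  node 16: 1 child(ren)
  node 8: 1 child(ren)
  node 10: 0 child(ren)
  node 41: 1 child(ren)
  node 39: 1 child(ren)
  node 29: 0 child(ren)
  node 43: 1 child(ren)
  node 47: 0 child(ren)
Matching nodes: [16, 8, 41, 39, 43]
Count of nodes with exactly one child: 5


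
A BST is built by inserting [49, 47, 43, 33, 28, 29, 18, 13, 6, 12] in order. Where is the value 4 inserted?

Starting tree (level order): [49, 47, None, 43, None, 33, None, 28, None, 18, 29, 13, None, None, None, 6, None, None, 12]
Insertion path: 49 -> 47 -> 43 -> 33 -> 28 -> 18 -> 13 -> 6
Result: insert 4 as left child of 6
Final tree (level order): [49, 47, None, 43, None, 33, None, 28, None, 18, 29, 13, None, None, None, 6, None, 4, 12]


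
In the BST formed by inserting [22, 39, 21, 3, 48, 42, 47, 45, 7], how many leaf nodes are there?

Tree built from: [22, 39, 21, 3, 48, 42, 47, 45, 7]
Tree (level-order array): [22, 21, 39, 3, None, None, 48, None, 7, 42, None, None, None, None, 47, 45]
Rule: A leaf has 0 children.
Per-node child counts:
  node 22: 2 child(ren)
  node 21: 1 child(ren)
  node 3: 1 child(ren)
  node 7: 0 child(ren)
  node 39: 1 child(ren)
  node 48: 1 child(ren)
  node 42: 1 child(ren)
  node 47: 1 child(ren)
  node 45: 0 child(ren)
Matching nodes: [7, 45]
Count of leaf nodes: 2


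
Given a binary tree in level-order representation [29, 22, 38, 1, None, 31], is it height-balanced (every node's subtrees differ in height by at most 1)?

Tree (level-order array): [29, 22, 38, 1, None, 31]
Definition: a tree is height-balanced if, at every node, |h(left) - h(right)| <= 1 (empty subtree has height -1).
Bottom-up per-node check:
  node 1: h_left=-1, h_right=-1, diff=0 [OK], height=0
  node 22: h_left=0, h_right=-1, diff=1 [OK], height=1
  node 31: h_left=-1, h_right=-1, diff=0 [OK], height=0
  node 38: h_left=0, h_right=-1, diff=1 [OK], height=1
  node 29: h_left=1, h_right=1, diff=0 [OK], height=2
All nodes satisfy the balance condition.
Result: Balanced


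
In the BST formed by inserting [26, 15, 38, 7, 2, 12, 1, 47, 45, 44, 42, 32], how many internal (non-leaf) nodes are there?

Tree built from: [26, 15, 38, 7, 2, 12, 1, 47, 45, 44, 42, 32]
Tree (level-order array): [26, 15, 38, 7, None, 32, 47, 2, 12, None, None, 45, None, 1, None, None, None, 44, None, None, None, 42]
Rule: An internal node has at least one child.
Per-node child counts:
  node 26: 2 child(ren)
  node 15: 1 child(ren)
  node 7: 2 child(ren)
  node 2: 1 child(ren)
  node 1: 0 child(ren)
  node 12: 0 child(ren)
  node 38: 2 child(ren)
  node 32: 0 child(ren)
  node 47: 1 child(ren)
  node 45: 1 child(ren)
  node 44: 1 child(ren)
  node 42: 0 child(ren)
Matching nodes: [26, 15, 7, 2, 38, 47, 45, 44]
Count of internal (non-leaf) nodes: 8


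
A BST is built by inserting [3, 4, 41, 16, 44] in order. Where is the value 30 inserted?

Starting tree (level order): [3, None, 4, None, 41, 16, 44]
Insertion path: 3 -> 4 -> 41 -> 16
Result: insert 30 as right child of 16
Final tree (level order): [3, None, 4, None, 41, 16, 44, None, 30]


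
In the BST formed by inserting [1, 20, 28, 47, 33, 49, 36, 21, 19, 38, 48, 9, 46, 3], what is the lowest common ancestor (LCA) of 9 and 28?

Tree insertion order: [1, 20, 28, 47, 33, 49, 36, 21, 19, 38, 48, 9, 46, 3]
Tree (level-order array): [1, None, 20, 19, 28, 9, None, 21, 47, 3, None, None, None, 33, 49, None, None, None, 36, 48, None, None, 38, None, None, None, 46]
In a BST, the LCA of p=9, q=28 is the first node v on the
root-to-leaf path with p <= v <= q (go left if both < v, right if both > v).
Walk from root:
  at 1: both 9 and 28 > 1, go right
  at 20: 9 <= 20 <= 28, this is the LCA
LCA = 20


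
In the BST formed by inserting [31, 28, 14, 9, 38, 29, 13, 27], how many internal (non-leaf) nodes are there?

Tree built from: [31, 28, 14, 9, 38, 29, 13, 27]
Tree (level-order array): [31, 28, 38, 14, 29, None, None, 9, 27, None, None, None, 13]
Rule: An internal node has at least one child.
Per-node child counts:
  node 31: 2 child(ren)
  node 28: 2 child(ren)
  node 14: 2 child(ren)
  node 9: 1 child(ren)
  node 13: 0 child(ren)
  node 27: 0 child(ren)
  node 29: 0 child(ren)
  node 38: 0 child(ren)
Matching nodes: [31, 28, 14, 9]
Count of internal (non-leaf) nodes: 4


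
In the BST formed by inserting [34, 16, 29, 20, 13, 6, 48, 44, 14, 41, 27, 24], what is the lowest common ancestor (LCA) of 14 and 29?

Tree insertion order: [34, 16, 29, 20, 13, 6, 48, 44, 14, 41, 27, 24]
Tree (level-order array): [34, 16, 48, 13, 29, 44, None, 6, 14, 20, None, 41, None, None, None, None, None, None, 27, None, None, 24]
In a BST, the LCA of p=14, q=29 is the first node v on the
root-to-leaf path with p <= v <= q (go left if both < v, right if both > v).
Walk from root:
  at 34: both 14 and 29 < 34, go left
  at 16: 14 <= 16 <= 29, this is the LCA
LCA = 16


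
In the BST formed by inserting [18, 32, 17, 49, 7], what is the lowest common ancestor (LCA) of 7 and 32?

Tree insertion order: [18, 32, 17, 49, 7]
Tree (level-order array): [18, 17, 32, 7, None, None, 49]
In a BST, the LCA of p=7, q=32 is the first node v on the
root-to-leaf path with p <= v <= q (go left if both < v, right if both > v).
Walk from root:
  at 18: 7 <= 18 <= 32, this is the LCA
LCA = 18


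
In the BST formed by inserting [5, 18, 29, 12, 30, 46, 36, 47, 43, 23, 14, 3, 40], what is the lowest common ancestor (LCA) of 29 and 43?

Tree insertion order: [5, 18, 29, 12, 30, 46, 36, 47, 43, 23, 14, 3, 40]
Tree (level-order array): [5, 3, 18, None, None, 12, 29, None, 14, 23, 30, None, None, None, None, None, 46, 36, 47, None, 43, None, None, 40]
In a BST, the LCA of p=29, q=43 is the first node v on the
root-to-leaf path with p <= v <= q (go left if both < v, right if both > v).
Walk from root:
  at 5: both 29 and 43 > 5, go right
  at 18: both 29 and 43 > 18, go right
  at 29: 29 <= 29 <= 43, this is the LCA
LCA = 29


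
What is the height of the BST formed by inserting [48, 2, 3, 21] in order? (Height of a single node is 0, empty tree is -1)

Insertion order: [48, 2, 3, 21]
Tree (level-order array): [48, 2, None, None, 3, None, 21]
Compute height bottom-up (empty subtree = -1):
  height(21) = 1 + max(-1, -1) = 0
  height(3) = 1 + max(-1, 0) = 1
  height(2) = 1 + max(-1, 1) = 2
  height(48) = 1 + max(2, -1) = 3
Height = 3


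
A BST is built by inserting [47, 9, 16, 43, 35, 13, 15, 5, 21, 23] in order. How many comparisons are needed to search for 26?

Search path for 26: 47 -> 9 -> 16 -> 43 -> 35 -> 21 -> 23
Found: False
Comparisons: 7


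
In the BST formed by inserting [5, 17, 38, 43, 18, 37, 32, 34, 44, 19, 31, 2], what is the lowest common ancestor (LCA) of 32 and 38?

Tree insertion order: [5, 17, 38, 43, 18, 37, 32, 34, 44, 19, 31, 2]
Tree (level-order array): [5, 2, 17, None, None, None, 38, 18, 43, None, 37, None, 44, 32, None, None, None, 19, 34, None, 31]
In a BST, the LCA of p=32, q=38 is the first node v on the
root-to-leaf path with p <= v <= q (go left if both < v, right if both > v).
Walk from root:
  at 5: both 32 and 38 > 5, go right
  at 17: both 32 and 38 > 17, go right
  at 38: 32 <= 38 <= 38, this is the LCA
LCA = 38


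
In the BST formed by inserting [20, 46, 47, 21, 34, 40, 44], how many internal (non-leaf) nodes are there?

Tree built from: [20, 46, 47, 21, 34, 40, 44]
Tree (level-order array): [20, None, 46, 21, 47, None, 34, None, None, None, 40, None, 44]
Rule: An internal node has at least one child.
Per-node child counts:
  node 20: 1 child(ren)
  node 46: 2 child(ren)
  node 21: 1 child(ren)
  node 34: 1 child(ren)
  node 40: 1 child(ren)
  node 44: 0 child(ren)
  node 47: 0 child(ren)
Matching nodes: [20, 46, 21, 34, 40]
Count of internal (non-leaf) nodes: 5


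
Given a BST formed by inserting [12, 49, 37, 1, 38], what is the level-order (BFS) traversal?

Tree insertion order: [12, 49, 37, 1, 38]
Tree (level-order array): [12, 1, 49, None, None, 37, None, None, 38]
BFS from the root, enqueuing left then right child of each popped node:
  queue [12] -> pop 12, enqueue [1, 49], visited so far: [12]
  queue [1, 49] -> pop 1, enqueue [none], visited so far: [12, 1]
  queue [49] -> pop 49, enqueue [37], visited so far: [12, 1, 49]
  queue [37] -> pop 37, enqueue [38], visited so far: [12, 1, 49, 37]
  queue [38] -> pop 38, enqueue [none], visited so far: [12, 1, 49, 37, 38]
Result: [12, 1, 49, 37, 38]


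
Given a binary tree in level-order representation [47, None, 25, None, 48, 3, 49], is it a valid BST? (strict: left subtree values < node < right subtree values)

Level-order array: [47, None, 25, None, 48, 3, 49]
Validate using subtree bounds (lo, hi): at each node, require lo < value < hi,
then recurse left with hi=value and right with lo=value.
Preorder trace (stopping at first violation):
  at node 47 with bounds (-inf, +inf): OK
  at node 25 with bounds (47, +inf): VIOLATION
Node 25 violates its bound: not (47 < 25 < +inf).
Result: Not a valid BST


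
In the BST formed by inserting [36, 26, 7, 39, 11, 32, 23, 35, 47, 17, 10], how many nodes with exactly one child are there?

Tree built from: [36, 26, 7, 39, 11, 32, 23, 35, 47, 17, 10]
Tree (level-order array): [36, 26, 39, 7, 32, None, 47, None, 11, None, 35, None, None, 10, 23, None, None, None, None, 17]
Rule: These are nodes with exactly 1 non-null child.
Per-node child counts:
  node 36: 2 child(ren)
  node 26: 2 child(ren)
  node 7: 1 child(ren)
  node 11: 2 child(ren)
  node 10: 0 child(ren)
  node 23: 1 child(ren)
  node 17: 0 child(ren)
  node 32: 1 child(ren)
  node 35: 0 child(ren)
  node 39: 1 child(ren)
  node 47: 0 child(ren)
Matching nodes: [7, 23, 32, 39]
Count of nodes with exactly one child: 4


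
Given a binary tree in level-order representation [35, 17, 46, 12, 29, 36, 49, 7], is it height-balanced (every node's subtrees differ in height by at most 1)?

Tree (level-order array): [35, 17, 46, 12, 29, 36, 49, 7]
Definition: a tree is height-balanced if, at every node, |h(left) - h(right)| <= 1 (empty subtree has height -1).
Bottom-up per-node check:
  node 7: h_left=-1, h_right=-1, diff=0 [OK], height=0
  node 12: h_left=0, h_right=-1, diff=1 [OK], height=1
  node 29: h_left=-1, h_right=-1, diff=0 [OK], height=0
  node 17: h_left=1, h_right=0, diff=1 [OK], height=2
  node 36: h_left=-1, h_right=-1, diff=0 [OK], height=0
  node 49: h_left=-1, h_right=-1, diff=0 [OK], height=0
  node 46: h_left=0, h_right=0, diff=0 [OK], height=1
  node 35: h_left=2, h_right=1, diff=1 [OK], height=3
All nodes satisfy the balance condition.
Result: Balanced


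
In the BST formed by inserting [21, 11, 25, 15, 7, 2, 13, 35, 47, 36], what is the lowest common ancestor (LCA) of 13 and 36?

Tree insertion order: [21, 11, 25, 15, 7, 2, 13, 35, 47, 36]
Tree (level-order array): [21, 11, 25, 7, 15, None, 35, 2, None, 13, None, None, 47, None, None, None, None, 36]
In a BST, the LCA of p=13, q=36 is the first node v on the
root-to-leaf path with p <= v <= q (go left if both < v, right if both > v).
Walk from root:
  at 21: 13 <= 21 <= 36, this is the LCA
LCA = 21


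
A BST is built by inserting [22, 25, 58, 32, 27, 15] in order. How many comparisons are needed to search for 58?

Search path for 58: 22 -> 25 -> 58
Found: True
Comparisons: 3


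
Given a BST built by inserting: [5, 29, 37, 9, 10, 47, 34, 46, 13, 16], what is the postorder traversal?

Tree insertion order: [5, 29, 37, 9, 10, 47, 34, 46, 13, 16]
Tree (level-order array): [5, None, 29, 9, 37, None, 10, 34, 47, None, 13, None, None, 46, None, None, 16]
Postorder traversal: [16, 13, 10, 9, 34, 46, 47, 37, 29, 5]


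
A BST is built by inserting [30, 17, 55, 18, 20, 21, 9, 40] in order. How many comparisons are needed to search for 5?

Search path for 5: 30 -> 17 -> 9
Found: False
Comparisons: 3


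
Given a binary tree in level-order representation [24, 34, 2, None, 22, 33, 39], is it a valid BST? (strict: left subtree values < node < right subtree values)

Level-order array: [24, 34, 2, None, 22, 33, 39]
Validate using subtree bounds (lo, hi): at each node, require lo < value < hi,
then recurse left with hi=value and right with lo=value.
Preorder trace (stopping at first violation):
  at node 24 with bounds (-inf, +inf): OK
  at node 34 with bounds (-inf, 24): VIOLATION
Node 34 violates its bound: not (-inf < 34 < 24).
Result: Not a valid BST


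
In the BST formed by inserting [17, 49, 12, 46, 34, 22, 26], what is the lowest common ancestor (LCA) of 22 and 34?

Tree insertion order: [17, 49, 12, 46, 34, 22, 26]
Tree (level-order array): [17, 12, 49, None, None, 46, None, 34, None, 22, None, None, 26]
In a BST, the LCA of p=22, q=34 is the first node v on the
root-to-leaf path with p <= v <= q (go left if both < v, right if both > v).
Walk from root:
  at 17: both 22 and 34 > 17, go right
  at 49: both 22 and 34 < 49, go left
  at 46: both 22 and 34 < 46, go left
  at 34: 22 <= 34 <= 34, this is the LCA
LCA = 34


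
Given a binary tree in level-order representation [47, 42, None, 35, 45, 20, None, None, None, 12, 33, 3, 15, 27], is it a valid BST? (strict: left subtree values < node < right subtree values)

Level-order array: [47, 42, None, 35, 45, 20, None, None, None, 12, 33, 3, 15, 27]
Validate using subtree bounds (lo, hi): at each node, require lo < value < hi,
then recurse left with hi=value and right with lo=value.
Preorder trace (stopping at first violation):
  at node 47 with bounds (-inf, +inf): OK
  at node 42 with bounds (-inf, 47): OK
  at node 35 with bounds (-inf, 42): OK
  at node 20 with bounds (-inf, 35): OK
  at node 12 with bounds (-inf, 20): OK
  at node 3 with bounds (-inf, 12): OK
  at node 15 with bounds (12, 20): OK
  at node 33 with bounds (20, 35): OK
  at node 27 with bounds (20, 33): OK
  at node 45 with bounds (42, 47): OK
No violation found at any node.
Result: Valid BST


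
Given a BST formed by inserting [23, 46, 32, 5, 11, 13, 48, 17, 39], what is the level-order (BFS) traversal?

Tree insertion order: [23, 46, 32, 5, 11, 13, 48, 17, 39]
Tree (level-order array): [23, 5, 46, None, 11, 32, 48, None, 13, None, 39, None, None, None, 17]
BFS from the root, enqueuing left then right child of each popped node:
  queue [23] -> pop 23, enqueue [5, 46], visited so far: [23]
  queue [5, 46] -> pop 5, enqueue [11], visited so far: [23, 5]
  queue [46, 11] -> pop 46, enqueue [32, 48], visited so far: [23, 5, 46]
  queue [11, 32, 48] -> pop 11, enqueue [13], visited so far: [23, 5, 46, 11]
  queue [32, 48, 13] -> pop 32, enqueue [39], visited so far: [23, 5, 46, 11, 32]
  queue [48, 13, 39] -> pop 48, enqueue [none], visited so far: [23, 5, 46, 11, 32, 48]
  queue [13, 39] -> pop 13, enqueue [17], visited so far: [23, 5, 46, 11, 32, 48, 13]
  queue [39, 17] -> pop 39, enqueue [none], visited so far: [23, 5, 46, 11, 32, 48, 13, 39]
  queue [17] -> pop 17, enqueue [none], visited so far: [23, 5, 46, 11, 32, 48, 13, 39, 17]
Result: [23, 5, 46, 11, 32, 48, 13, 39, 17]


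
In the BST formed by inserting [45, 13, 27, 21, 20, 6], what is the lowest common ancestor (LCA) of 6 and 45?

Tree insertion order: [45, 13, 27, 21, 20, 6]
Tree (level-order array): [45, 13, None, 6, 27, None, None, 21, None, 20]
In a BST, the LCA of p=6, q=45 is the first node v on the
root-to-leaf path with p <= v <= q (go left if both < v, right if both > v).
Walk from root:
  at 45: 6 <= 45 <= 45, this is the LCA
LCA = 45


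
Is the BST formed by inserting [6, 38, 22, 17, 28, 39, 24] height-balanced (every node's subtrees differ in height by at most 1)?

Tree (level-order array): [6, None, 38, 22, 39, 17, 28, None, None, None, None, 24]
Definition: a tree is height-balanced if, at every node, |h(left) - h(right)| <= 1 (empty subtree has height -1).
Bottom-up per-node check:
  node 17: h_left=-1, h_right=-1, diff=0 [OK], height=0
  node 24: h_left=-1, h_right=-1, diff=0 [OK], height=0
  node 28: h_left=0, h_right=-1, diff=1 [OK], height=1
  node 22: h_left=0, h_right=1, diff=1 [OK], height=2
  node 39: h_left=-1, h_right=-1, diff=0 [OK], height=0
  node 38: h_left=2, h_right=0, diff=2 [FAIL (|2-0|=2 > 1)], height=3
  node 6: h_left=-1, h_right=3, diff=4 [FAIL (|-1-3|=4 > 1)], height=4
Node 38 violates the condition: |2 - 0| = 2 > 1.
Result: Not balanced


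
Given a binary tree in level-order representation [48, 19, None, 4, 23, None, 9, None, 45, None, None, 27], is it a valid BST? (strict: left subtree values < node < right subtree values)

Level-order array: [48, 19, None, 4, 23, None, 9, None, 45, None, None, 27]
Validate using subtree bounds (lo, hi): at each node, require lo < value < hi,
then recurse left with hi=value and right with lo=value.
Preorder trace (stopping at first violation):
  at node 48 with bounds (-inf, +inf): OK
  at node 19 with bounds (-inf, 48): OK
  at node 4 with bounds (-inf, 19): OK
  at node 9 with bounds (4, 19): OK
  at node 23 with bounds (19, 48): OK
  at node 45 with bounds (23, 48): OK
  at node 27 with bounds (23, 45): OK
No violation found at any node.
Result: Valid BST


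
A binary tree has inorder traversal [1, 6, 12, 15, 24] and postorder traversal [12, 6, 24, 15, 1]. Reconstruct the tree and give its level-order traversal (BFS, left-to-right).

Inorder:   [1, 6, 12, 15, 24]
Postorder: [12, 6, 24, 15, 1]
Algorithm: postorder visits root last, so walk postorder right-to-left;
each value is the root of the current inorder slice — split it at that
value, recurse on the right subtree first, then the left.
Recursive splits:
  root=1; inorder splits into left=[], right=[6, 12, 15, 24]
  root=15; inorder splits into left=[6, 12], right=[24]
  root=24; inorder splits into left=[], right=[]
  root=6; inorder splits into left=[], right=[12]
  root=12; inorder splits into left=[], right=[]
Reconstructed level-order: [1, 15, 6, 24, 12]


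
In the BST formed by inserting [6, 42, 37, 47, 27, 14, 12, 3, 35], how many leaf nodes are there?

Tree built from: [6, 42, 37, 47, 27, 14, 12, 3, 35]
Tree (level-order array): [6, 3, 42, None, None, 37, 47, 27, None, None, None, 14, 35, 12]
Rule: A leaf has 0 children.
Per-node child counts:
  node 6: 2 child(ren)
  node 3: 0 child(ren)
  node 42: 2 child(ren)
  node 37: 1 child(ren)
  node 27: 2 child(ren)
  node 14: 1 child(ren)
  node 12: 0 child(ren)
  node 35: 0 child(ren)
  node 47: 0 child(ren)
Matching nodes: [3, 12, 35, 47]
Count of leaf nodes: 4


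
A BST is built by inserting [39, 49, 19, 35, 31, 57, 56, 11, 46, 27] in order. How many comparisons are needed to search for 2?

Search path for 2: 39 -> 19 -> 11
Found: False
Comparisons: 3


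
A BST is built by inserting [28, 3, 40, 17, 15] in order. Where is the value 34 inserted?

Starting tree (level order): [28, 3, 40, None, 17, None, None, 15]
Insertion path: 28 -> 40
Result: insert 34 as left child of 40
Final tree (level order): [28, 3, 40, None, 17, 34, None, 15]


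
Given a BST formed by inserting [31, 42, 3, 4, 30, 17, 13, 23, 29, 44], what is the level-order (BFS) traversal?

Tree insertion order: [31, 42, 3, 4, 30, 17, 13, 23, 29, 44]
Tree (level-order array): [31, 3, 42, None, 4, None, 44, None, 30, None, None, 17, None, 13, 23, None, None, None, 29]
BFS from the root, enqueuing left then right child of each popped node:
  queue [31] -> pop 31, enqueue [3, 42], visited so far: [31]
  queue [3, 42] -> pop 3, enqueue [4], visited so far: [31, 3]
  queue [42, 4] -> pop 42, enqueue [44], visited so far: [31, 3, 42]
  queue [4, 44] -> pop 4, enqueue [30], visited so far: [31, 3, 42, 4]
  queue [44, 30] -> pop 44, enqueue [none], visited so far: [31, 3, 42, 4, 44]
  queue [30] -> pop 30, enqueue [17], visited so far: [31, 3, 42, 4, 44, 30]
  queue [17] -> pop 17, enqueue [13, 23], visited so far: [31, 3, 42, 4, 44, 30, 17]
  queue [13, 23] -> pop 13, enqueue [none], visited so far: [31, 3, 42, 4, 44, 30, 17, 13]
  queue [23] -> pop 23, enqueue [29], visited so far: [31, 3, 42, 4, 44, 30, 17, 13, 23]
  queue [29] -> pop 29, enqueue [none], visited so far: [31, 3, 42, 4, 44, 30, 17, 13, 23, 29]
Result: [31, 3, 42, 4, 44, 30, 17, 13, 23, 29]


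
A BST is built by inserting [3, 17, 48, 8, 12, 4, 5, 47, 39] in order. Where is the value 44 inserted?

Starting tree (level order): [3, None, 17, 8, 48, 4, 12, 47, None, None, 5, None, None, 39]
Insertion path: 3 -> 17 -> 48 -> 47 -> 39
Result: insert 44 as right child of 39
Final tree (level order): [3, None, 17, 8, 48, 4, 12, 47, None, None, 5, None, None, 39, None, None, None, None, 44]


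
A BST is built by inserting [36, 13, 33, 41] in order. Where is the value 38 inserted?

Starting tree (level order): [36, 13, 41, None, 33]
Insertion path: 36 -> 41
Result: insert 38 as left child of 41
Final tree (level order): [36, 13, 41, None, 33, 38]


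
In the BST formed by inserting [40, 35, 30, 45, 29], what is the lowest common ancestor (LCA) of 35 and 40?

Tree insertion order: [40, 35, 30, 45, 29]
Tree (level-order array): [40, 35, 45, 30, None, None, None, 29]
In a BST, the LCA of p=35, q=40 is the first node v on the
root-to-leaf path with p <= v <= q (go left if both < v, right if both > v).
Walk from root:
  at 40: 35 <= 40 <= 40, this is the LCA
LCA = 40


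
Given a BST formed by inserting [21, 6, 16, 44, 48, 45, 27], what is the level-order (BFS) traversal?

Tree insertion order: [21, 6, 16, 44, 48, 45, 27]
Tree (level-order array): [21, 6, 44, None, 16, 27, 48, None, None, None, None, 45]
BFS from the root, enqueuing left then right child of each popped node:
  queue [21] -> pop 21, enqueue [6, 44], visited so far: [21]
  queue [6, 44] -> pop 6, enqueue [16], visited so far: [21, 6]
  queue [44, 16] -> pop 44, enqueue [27, 48], visited so far: [21, 6, 44]
  queue [16, 27, 48] -> pop 16, enqueue [none], visited so far: [21, 6, 44, 16]
  queue [27, 48] -> pop 27, enqueue [none], visited so far: [21, 6, 44, 16, 27]
  queue [48] -> pop 48, enqueue [45], visited so far: [21, 6, 44, 16, 27, 48]
  queue [45] -> pop 45, enqueue [none], visited so far: [21, 6, 44, 16, 27, 48, 45]
Result: [21, 6, 44, 16, 27, 48, 45]


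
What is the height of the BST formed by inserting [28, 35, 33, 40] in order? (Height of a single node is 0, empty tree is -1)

Insertion order: [28, 35, 33, 40]
Tree (level-order array): [28, None, 35, 33, 40]
Compute height bottom-up (empty subtree = -1):
  height(33) = 1 + max(-1, -1) = 0
  height(40) = 1 + max(-1, -1) = 0
  height(35) = 1 + max(0, 0) = 1
  height(28) = 1 + max(-1, 1) = 2
Height = 2


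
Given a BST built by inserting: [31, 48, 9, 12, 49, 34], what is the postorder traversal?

Tree insertion order: [31, 48, 9, 12, 49, 34]
Tree (level-order array): [31, 9, 48, None, 12, 34, 49]
Postorder traversal: [12, 9, 34, 49, 48, 31]
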